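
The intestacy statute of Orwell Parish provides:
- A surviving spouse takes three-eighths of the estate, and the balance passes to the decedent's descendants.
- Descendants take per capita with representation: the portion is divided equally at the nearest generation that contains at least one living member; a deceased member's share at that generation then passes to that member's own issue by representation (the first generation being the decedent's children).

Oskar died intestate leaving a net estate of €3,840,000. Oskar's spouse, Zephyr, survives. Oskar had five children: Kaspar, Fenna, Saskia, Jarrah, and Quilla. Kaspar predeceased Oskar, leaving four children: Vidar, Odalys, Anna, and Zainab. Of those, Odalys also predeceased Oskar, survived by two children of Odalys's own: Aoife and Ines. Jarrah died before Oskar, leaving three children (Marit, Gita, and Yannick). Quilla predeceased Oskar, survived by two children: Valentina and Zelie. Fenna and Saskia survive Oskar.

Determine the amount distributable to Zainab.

Zephyr takes three-eighths of €3,840,000 = €1,440,000. The remaining €2,400,000 passes to the descendants.
The descendants' portion (€2,400,000) is divided into 5 shares of €480,000: Fenna and Saskia each take €480,000; Kaspar's €480,000 share passes to Kaspar's issue; Jarrah's €480,000 share passes to Jarrah's issue; Quilla's €480,000 share passes to Quilla's issue.
Kaspar's share (€480,000) is divided into 4 shares of €120,000: Vidar, Anna, and Zainab each take €120,000; Odalys's €120,000 share passes to Odalys's issue.
Odalys's share (€120,000) is divided into 2 shares of €60,000: Aoife and Ines each take €60,000.
Jarrah's share (€480,000) is divided into 3 shares of €160,000: Marit, Gita, and Yannick each take €160,000.
Quilla's share (€480,000) is divided into 2 shares of €240,000: Valentina and Zelie each take €240,000.

Zainab receives €120,000.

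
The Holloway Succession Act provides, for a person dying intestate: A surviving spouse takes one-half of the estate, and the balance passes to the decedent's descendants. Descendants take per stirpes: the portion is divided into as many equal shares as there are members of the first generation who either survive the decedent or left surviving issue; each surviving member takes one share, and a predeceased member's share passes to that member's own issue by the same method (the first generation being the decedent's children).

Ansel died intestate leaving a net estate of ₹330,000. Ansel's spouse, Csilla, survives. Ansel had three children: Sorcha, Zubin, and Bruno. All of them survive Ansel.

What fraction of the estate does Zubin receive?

Zubin receives 1/6 of the estate.

Csilla takes one-half of ₹330,000 = ₹165,000. The remaining ₹165,000 passes to the descendants.
The descendants' portion (₹165,000) is divided into 3 shares of ₹55,000: Sorcha, Zubin, and Bruno each take ₹55,000.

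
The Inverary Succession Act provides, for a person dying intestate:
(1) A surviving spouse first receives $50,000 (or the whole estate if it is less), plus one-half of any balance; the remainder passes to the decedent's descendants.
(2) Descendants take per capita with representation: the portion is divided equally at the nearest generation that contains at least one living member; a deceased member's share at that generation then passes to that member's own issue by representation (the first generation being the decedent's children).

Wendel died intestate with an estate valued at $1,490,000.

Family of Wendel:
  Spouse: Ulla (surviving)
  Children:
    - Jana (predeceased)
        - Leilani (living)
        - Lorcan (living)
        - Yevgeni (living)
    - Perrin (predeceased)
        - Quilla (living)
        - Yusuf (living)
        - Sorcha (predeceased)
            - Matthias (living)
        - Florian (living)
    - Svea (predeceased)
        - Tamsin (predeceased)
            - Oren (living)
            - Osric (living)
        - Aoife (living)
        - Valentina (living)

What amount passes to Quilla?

Ulla first takes $50,000, leaving a balance of $1,440,000. Ulla then takes one-half of the balance ($720,000), for a total of $770,000. The remaining $720,000 passes to the descendants.
No child survives, so the initial division is made at the grandchildren's generation.
The descendants' portion ($720,000) is divided into 10 shares of $72,000: Leilani, Lorcan, Yevgeni, Quilla, Yusuf, Florian, Aoife, and Valentina each take $72,000; Sorcha's $72,000 share passes to Sorcha's issue; Tamsin's $72,000 share passes to Tamsin's issue.
Sorcha's share ($72,000) passes entirely to Matthias.
Tamsin's share ($72,000) is divided into 2 shares of $36,000: Oren and Osric each take $36,000.

Quilla receives $72,000.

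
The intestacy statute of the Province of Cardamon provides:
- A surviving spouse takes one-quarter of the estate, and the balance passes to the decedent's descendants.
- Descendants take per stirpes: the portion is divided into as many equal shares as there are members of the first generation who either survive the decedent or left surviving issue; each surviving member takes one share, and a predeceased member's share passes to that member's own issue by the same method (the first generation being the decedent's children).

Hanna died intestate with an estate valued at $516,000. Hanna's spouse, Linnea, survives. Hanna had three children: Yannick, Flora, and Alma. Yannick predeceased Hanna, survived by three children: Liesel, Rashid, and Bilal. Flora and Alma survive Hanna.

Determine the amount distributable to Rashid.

Linnea takes one-quarter of $516,000 = $129,000. The remaining $387,000 passes to the descendants.
The descendants' portion ($387,000) is divided into 3 shares of $129,000: Flora and Alma each take $129,000; Yannick's $129,000 share passes to Yannick's issue.
Yannick's share ($129,000) is divided into 3 shares of $43,000: Liesel, Rashid, and Bilal each take $43,000.

Rashid receives $43,000.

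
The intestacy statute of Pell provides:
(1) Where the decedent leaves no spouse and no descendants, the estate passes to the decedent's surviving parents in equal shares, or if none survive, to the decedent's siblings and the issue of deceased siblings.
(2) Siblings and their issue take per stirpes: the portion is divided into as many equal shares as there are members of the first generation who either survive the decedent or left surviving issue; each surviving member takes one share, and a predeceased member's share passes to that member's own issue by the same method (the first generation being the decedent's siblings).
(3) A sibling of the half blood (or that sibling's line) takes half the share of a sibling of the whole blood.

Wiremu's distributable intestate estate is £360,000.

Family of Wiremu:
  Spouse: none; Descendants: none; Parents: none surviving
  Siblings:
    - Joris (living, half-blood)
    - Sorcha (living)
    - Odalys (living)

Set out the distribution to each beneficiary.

The entire £360,000 passes to the siblings and their issue.
Counting each half-blood sibling's line as half a unit, there are 5/2 units in £360,000, so one unit is £144,000. Whole-blood lines (Sorcha and Odalys) take £144,000 each; half-blood lines (Joris) take £72,000 each.

Joris: £72,000; Sorcha: £144,000; Odalys: £144,000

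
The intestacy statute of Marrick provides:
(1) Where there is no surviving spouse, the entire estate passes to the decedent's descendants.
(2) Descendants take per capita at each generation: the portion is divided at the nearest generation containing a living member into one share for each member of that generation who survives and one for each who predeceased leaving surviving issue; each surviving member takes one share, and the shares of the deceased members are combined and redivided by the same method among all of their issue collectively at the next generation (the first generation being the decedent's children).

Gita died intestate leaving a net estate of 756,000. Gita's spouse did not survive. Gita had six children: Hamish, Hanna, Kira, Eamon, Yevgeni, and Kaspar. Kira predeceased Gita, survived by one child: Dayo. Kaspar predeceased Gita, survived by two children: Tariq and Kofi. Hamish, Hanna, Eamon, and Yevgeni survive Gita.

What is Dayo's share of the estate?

Dayo receives 84,000.

The entire 756,000 passes to the descendants.
That amount (756,000) is divided at the children's generation into 6 shares of 126,000. Hamish, Hanna, Eamon, and Yevgeni each take 126,000. The 2 shares of the deceased (Kira and Kaspar) are combined into a pool of 252,000.
That pool (252,000) is divided at the grandchildren's generation equally among Dayo, Tariq, and Kofi: 84,000 each.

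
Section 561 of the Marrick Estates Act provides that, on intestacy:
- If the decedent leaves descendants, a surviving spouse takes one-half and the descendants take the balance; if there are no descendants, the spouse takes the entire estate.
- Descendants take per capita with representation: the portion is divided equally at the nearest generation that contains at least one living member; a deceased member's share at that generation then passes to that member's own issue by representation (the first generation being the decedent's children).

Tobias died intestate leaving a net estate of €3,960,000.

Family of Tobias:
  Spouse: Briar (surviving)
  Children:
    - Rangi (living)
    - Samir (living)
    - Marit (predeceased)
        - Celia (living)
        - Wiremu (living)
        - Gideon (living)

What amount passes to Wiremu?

Briar takes one-half of €3,960,000 = €1,980,000. The remaining €1,980,000 passes to the descendants.
The descendants' portion (€1,980,000) is divided into 3 shares of €660,000: Rangi and Samir each take €660,000; Marit's €660,000 share passes to Marit's issue.
Marit's share (€660,000) is divided into 3 shares of €220,000: Celia, Wiremu, and Gideon each take €220,000.

Wiremu receives €220,000.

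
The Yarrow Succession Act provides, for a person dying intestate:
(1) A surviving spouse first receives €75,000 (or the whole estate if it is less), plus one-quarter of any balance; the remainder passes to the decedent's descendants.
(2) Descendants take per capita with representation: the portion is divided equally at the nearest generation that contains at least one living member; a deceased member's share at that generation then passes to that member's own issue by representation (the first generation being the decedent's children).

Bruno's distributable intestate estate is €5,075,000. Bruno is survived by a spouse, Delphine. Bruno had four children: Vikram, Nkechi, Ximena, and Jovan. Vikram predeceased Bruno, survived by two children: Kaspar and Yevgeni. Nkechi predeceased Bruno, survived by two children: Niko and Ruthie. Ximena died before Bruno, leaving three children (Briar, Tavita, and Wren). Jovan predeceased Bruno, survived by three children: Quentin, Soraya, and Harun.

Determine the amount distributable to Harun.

Delphine first takes €75,000, leaving a balance of €5,000,000. Delphine then takes one-quarter of the balance (€1,250,000), for a total of €1,325,000. The remaining €3,750,000 passes to the descendants.
No child survives, so the initial division is made at the grandchildren's generation.
The descendants' portion (€3,750,000) is divided into 10 shares of €375,000: Kaspar, Yevgeni, Niko, Ruthie, Briar, Tavita, Wren, Quentin, Soraya, and Harun each take €375,000.

Harun receives €375,000.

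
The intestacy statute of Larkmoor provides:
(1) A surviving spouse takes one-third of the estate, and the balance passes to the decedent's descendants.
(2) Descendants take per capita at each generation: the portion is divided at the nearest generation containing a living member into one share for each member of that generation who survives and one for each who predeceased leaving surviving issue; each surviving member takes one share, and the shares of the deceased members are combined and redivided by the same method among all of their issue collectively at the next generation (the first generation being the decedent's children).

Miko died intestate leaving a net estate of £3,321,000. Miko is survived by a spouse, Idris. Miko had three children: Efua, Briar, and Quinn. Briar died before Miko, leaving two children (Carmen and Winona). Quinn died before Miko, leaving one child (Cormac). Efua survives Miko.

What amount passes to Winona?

Winona receives £492,000.

Idris takes one-third of £3,321,000 = £1,107,000. The remaining £2,214,000 passes to the descendants.
The descendants' portion (£2,214,000) is divided at the children's generation into 3 shares of £738,000. Efua takes £738,000. The 2 shares of the deceased (Briar and Quinn) are combined into a pool of £1,476,000.
That pool (£1,476,000) is divided at the grandchildren's generation equally among Carmen, Winona, and Cormac: £492,000 each.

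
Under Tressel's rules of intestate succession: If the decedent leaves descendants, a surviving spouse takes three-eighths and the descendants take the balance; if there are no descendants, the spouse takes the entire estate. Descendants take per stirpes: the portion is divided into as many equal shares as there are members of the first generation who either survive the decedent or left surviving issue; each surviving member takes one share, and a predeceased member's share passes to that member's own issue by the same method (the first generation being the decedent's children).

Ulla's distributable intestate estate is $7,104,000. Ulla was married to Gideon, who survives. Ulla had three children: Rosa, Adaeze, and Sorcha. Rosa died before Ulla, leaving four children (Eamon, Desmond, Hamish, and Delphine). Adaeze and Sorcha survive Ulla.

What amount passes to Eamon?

Eamon receives $370,000.

Gideon takes three-eighths of $7,104,000 = $2,664,000. The remaining $4,440,000 passes to the descendants.
The descendants' portion ($4,440,000) is divided into 3 shares of $1,480,000: Adaeze and Sorcha each take $1,480,000; Rosa's $1,480,000 share passes to Rosa's issue.
Rosa's share ($1,480,000) is divided into 4 shares of $370,000: Eamon, Desmond, Hamish, and Delphine each take $370,000.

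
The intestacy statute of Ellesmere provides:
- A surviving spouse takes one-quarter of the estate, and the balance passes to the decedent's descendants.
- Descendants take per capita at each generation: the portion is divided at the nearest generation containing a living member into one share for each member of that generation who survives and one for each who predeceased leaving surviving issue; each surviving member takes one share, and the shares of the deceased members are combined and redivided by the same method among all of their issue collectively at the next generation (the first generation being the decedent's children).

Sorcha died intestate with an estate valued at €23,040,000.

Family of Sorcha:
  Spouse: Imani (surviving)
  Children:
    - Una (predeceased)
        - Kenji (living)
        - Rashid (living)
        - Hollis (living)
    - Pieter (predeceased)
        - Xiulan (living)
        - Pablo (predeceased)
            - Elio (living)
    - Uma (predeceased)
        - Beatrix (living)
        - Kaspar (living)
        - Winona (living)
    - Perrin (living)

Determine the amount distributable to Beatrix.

Beatrix receives €1,620,000.

Imani takes one-quarter of €23,040,000 = €5,760,000. The remaining €17,280,000 passes to the descendants.
The descendants' portion (€17,280,000) is divided at the children's generation into 4 shares of €4,320,000. Perrin takes €4,320,000. The 3 shares of the deceased (Una, Pieter, and Uma) are combined into a pool of €12,960,000.
That pool (€12,960,000) is divided at the grandchildren's generation into 8 shares of €1,620,000. Kenji, Rashid, Hollis, Xiulan, Beatrix, Kaspar, and Winona each take €1,620,000. The remaining share for the deceased Pablo (€1,620,000) is carried to the next generation.
That pool (€1,620,000) passes entirely to Elio, the sole taker at the great-grandchildren's generation.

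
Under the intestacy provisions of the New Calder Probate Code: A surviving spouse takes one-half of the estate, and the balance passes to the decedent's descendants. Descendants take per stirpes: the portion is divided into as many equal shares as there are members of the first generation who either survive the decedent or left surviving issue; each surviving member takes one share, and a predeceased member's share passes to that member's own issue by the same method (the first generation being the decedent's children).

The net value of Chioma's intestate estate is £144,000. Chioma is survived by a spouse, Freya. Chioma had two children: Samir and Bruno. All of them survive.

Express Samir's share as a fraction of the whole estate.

Samir receives 1/4 of the estate.

Freya takes one-half of £144,000 = £72,000. The remaining £72,000 passes to the descendants.
The descendants' portion (£72,000) is divided into 2 shares of £36,000: Samir and Bruno each take £36,000.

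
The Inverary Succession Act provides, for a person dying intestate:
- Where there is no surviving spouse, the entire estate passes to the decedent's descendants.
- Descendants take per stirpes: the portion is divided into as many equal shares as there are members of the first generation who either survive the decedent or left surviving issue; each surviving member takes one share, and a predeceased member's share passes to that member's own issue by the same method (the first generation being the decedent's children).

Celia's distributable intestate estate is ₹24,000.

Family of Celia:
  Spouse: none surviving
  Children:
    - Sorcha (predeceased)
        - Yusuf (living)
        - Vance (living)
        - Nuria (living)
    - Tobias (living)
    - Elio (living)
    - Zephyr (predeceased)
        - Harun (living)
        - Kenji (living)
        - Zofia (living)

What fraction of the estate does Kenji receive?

Kenji receives 1/12 of the estate.

The entire ₹24,000 passes to the descendants.
That amount (₹24,000) is divided into 4 shares of ₹6,000: Tobias and Elio each take ₹6,000; Sorcha's ₹6,000 share passes to Sorcha's issue; Zephyr's ₹6,000 share passes to Zephyr's issue.
Sorcha's share (₹6,000) is divided into 3 shares of ₹2,000: Yusuf, Vance, and Nuria each take ₹2,000.
Zephyr's share (₹6,000) is divided into 3 shares of ₹2,000: Harun, Kenji, and Zofia each take ₹2,000.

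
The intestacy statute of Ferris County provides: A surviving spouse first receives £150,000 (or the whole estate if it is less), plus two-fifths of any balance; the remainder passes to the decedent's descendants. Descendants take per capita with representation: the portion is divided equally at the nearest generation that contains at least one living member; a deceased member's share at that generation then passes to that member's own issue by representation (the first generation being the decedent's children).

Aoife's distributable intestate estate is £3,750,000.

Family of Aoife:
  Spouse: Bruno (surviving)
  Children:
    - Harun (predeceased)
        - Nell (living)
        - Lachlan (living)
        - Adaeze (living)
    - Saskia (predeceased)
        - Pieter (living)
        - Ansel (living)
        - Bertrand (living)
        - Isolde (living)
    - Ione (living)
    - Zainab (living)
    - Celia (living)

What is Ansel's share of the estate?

Bruno first takes £150,000, leaving a balance of £3,600,000. Bruno then takes two-fifths of the balance (£1,440,000), for a total of £1,590,000. The remaining £2,160,000 passes to the descendants.
The descendants' portion (£2,160,000) is divided into 5 shares of £432,000: Ione, Zainab, and Celia each take £432,000; Harun's £432,000 share passes to Harun's issue; Saskia's £432,000 share passes to Saskia's issue.
Harun's share (£432,000) is divided into 3 shares of £144,000: Nell, Lachlan, and Adaeze each take £144,000.
Saskia's share (£432,000) is divided into 4 shares of £108,000: Pieter, Ansel, Bertrand, and Isolde each take £108,000.

Ansel receives £108,000.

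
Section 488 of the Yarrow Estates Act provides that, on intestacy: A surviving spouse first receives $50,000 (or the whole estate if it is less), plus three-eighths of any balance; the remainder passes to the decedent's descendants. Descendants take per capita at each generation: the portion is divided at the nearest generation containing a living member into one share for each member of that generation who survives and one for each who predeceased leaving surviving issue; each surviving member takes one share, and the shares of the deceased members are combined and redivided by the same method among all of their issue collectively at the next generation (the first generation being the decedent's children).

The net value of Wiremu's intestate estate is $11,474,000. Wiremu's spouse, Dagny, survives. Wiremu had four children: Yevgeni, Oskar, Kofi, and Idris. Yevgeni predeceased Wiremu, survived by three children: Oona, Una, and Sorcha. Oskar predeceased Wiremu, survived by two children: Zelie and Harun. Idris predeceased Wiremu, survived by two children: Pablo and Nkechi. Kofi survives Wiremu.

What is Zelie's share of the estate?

Dagny first takes $50,000, leaving a balance of $11,424,000. Dagny then takes three-eighths of the balance ($4,284,000), for a total of $4,334,000. The remaining $7,140,000 passes to the descendants.
The descendants' portion ($7,140,000) is divided at the children's generation into 4 shares of $1,785,000. Kofi takes $1,785,000. The 3 shares of the deceased (Yevgeni, Oskar, and Idris) are combined into a pool of $5,355,000.
That pool ($5,355,000) is divided at the grandchildren's generation equally among Oona, Una, Sorcha, Zelie, Harun, Pablo, and Nkechi: $765,000 each.

Zelie receives $765,000.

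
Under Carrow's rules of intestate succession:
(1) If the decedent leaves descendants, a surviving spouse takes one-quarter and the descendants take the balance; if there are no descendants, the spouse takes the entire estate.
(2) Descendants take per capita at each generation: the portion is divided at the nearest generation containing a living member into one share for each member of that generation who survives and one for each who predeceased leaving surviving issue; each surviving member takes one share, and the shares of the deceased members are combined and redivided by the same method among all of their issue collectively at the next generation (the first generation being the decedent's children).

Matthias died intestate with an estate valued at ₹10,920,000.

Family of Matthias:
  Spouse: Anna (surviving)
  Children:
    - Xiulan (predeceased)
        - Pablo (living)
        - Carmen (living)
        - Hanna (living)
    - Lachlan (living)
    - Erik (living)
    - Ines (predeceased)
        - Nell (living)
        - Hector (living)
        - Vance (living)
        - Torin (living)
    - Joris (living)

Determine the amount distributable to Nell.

Anna takes one-quarter of ₹10,920,000 = ₹2,730,000. The remaining ₹8,190,000 passes to the descendants.
The descendants' portion (₹8,190,000) is divided at the children's generation into 5 shares of ₹1,638,000. Lachlan, Erik, and Joris each take ₹1,638,000. The 2 shares of the deceased (Xiulan and Ines) are combined into a pool of ₹3,276,000.
That pool (₹3,276,000) is divided at the grandchildren's generation equally among Pablo, Carmen, Hanna, Nell, Hector, Vance, and Torin: ₹468,000 each.

Nell receives ₹468,000.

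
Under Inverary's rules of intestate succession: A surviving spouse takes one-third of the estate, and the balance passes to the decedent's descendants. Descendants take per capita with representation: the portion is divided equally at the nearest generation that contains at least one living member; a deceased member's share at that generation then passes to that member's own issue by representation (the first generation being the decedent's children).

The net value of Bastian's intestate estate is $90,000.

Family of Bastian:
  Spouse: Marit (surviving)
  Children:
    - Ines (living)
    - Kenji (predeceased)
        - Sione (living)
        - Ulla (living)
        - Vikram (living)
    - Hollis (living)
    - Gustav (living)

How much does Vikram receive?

Vikram receives $5,000.

Marit takes one-third of $90,000 = $30,000. The remaining $60,000 passes to the descendants.
The descendants' portion ($60,000) is divided into 4 shares of $15,000: Ines, Hollis, and Gustav each take $15,000; Kenji's $15,000 share passes to Kenji's issue.
Kenji's share ($15,000) is divided into 3 shares of $5,000: Sione, Ulla, and Vikram each take $5,000.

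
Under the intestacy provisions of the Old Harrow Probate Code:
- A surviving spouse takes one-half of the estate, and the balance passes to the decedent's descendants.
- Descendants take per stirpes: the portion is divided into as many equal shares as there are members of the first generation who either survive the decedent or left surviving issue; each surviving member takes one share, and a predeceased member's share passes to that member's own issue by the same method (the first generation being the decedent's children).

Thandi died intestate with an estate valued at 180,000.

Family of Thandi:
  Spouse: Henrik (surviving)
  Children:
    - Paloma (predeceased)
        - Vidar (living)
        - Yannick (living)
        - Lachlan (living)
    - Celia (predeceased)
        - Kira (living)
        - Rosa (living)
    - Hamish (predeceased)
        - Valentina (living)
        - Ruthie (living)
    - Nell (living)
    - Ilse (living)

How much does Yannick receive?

Yannick receives 6,000.

Henrik takes one-half of 180,000 = 90,000. The remaining 90,000 passes to the descendants.
The descendants' portion (90,000) is divided into 5 shares of 18,000: Nell and Ilse each take 18,000; Paloma's 18,000 share passes to Paloma's issue; Celia's 18,000 share passes to Celia's issue; Hamish's 18,000 share passes to Hamish's issue.
Paloma's share (18,000) is divided into 3 shares of 6,000: Vidar, Yannick, and Lachlan each take 6,000.
Celia's share (18,000) is divided into 2 shares of 9,000: Kira and Rosa each take 9,000.
Hamish's share (18,000) is divided into 2 shares of 9,000: Valentina and Ruthie each take 9,000.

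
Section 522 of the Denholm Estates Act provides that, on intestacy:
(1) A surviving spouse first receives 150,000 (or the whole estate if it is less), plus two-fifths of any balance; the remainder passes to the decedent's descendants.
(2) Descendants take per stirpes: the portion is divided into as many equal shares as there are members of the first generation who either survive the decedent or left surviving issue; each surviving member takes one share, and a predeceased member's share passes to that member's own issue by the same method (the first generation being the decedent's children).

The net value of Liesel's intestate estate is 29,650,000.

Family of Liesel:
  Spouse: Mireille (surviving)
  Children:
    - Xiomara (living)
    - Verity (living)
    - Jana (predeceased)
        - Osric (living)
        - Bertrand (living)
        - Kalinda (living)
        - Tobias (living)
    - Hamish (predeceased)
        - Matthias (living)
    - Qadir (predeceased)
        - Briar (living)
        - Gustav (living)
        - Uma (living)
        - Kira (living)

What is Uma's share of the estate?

Mireille first takes 150,000, leaving a balance of 29,500,000. Mireille then takes two-fifths of the balance (11,800,000), for a total of 11,950,000. The remaining 17,700,000 passes to the descendants.
The descendants' portion (17,700,000) is divided into 5 shares of 3,540,000: Xiomara and Verity each take 3,540,000; Jana's 3,540,000 share passes to Jana's issue; Hamish's 3,540,000 share passes to Hamish's issue; Qadir's 3,540,000 share passes to Qadir's issue.
Jana's share (3,540,000) is divided into 4 shares of 885,000: Osric, Bertrand, Kalinda, and Tobias each take 885,000.
Hamish's share (3,540,000) passes entirely to Matthias.
Qadir's share (3,540,000) is divided into 4 shares of 885,000: Briar, Gustav, Uma, and Kira each take 885,000.

Uma receives 885,000.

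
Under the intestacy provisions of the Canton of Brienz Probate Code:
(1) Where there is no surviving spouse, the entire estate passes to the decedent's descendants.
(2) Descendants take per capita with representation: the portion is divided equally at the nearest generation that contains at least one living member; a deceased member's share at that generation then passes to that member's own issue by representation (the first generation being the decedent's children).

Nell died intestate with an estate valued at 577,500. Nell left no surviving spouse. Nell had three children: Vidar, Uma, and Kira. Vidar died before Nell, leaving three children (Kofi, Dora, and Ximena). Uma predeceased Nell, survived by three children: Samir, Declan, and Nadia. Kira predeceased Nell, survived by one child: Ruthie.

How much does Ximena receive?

Ximena receives 82,500.

The entire 577,500 passes to the descendants.
No child survives, so the initial division is made at the grandchildren's generation.
That amount (577,500) is divided into 7 shares of 82,500: Kofi, Dora, Ximena, Samir, Declan, Nadia, and Ruthie each take 82,500.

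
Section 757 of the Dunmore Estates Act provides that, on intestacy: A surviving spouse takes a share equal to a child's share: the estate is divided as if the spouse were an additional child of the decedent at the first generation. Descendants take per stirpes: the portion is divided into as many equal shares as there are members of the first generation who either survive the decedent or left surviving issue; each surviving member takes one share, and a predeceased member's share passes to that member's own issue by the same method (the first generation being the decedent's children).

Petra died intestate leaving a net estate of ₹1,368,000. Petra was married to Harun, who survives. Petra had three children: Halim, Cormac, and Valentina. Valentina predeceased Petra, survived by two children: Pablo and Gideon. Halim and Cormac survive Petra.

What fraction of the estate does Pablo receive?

The spouse counts as an additional share at the children's level, so there are 4 primary shares of ₹342,000. Harun takes one such share (₹342,000).
The children's combined portion (₹1,026,000) is divided into 3 shares of ₹342,000: Halim and Cormac each take ₹342,000; Valentina's ₹342,000 share passes to Valentina's issue.
Valentina's share (₹342,000) is divided into 2 shares of ₹171,000: Pablo and Gideon each take ₹171,000.

Pablo receives 1/8 of the estate.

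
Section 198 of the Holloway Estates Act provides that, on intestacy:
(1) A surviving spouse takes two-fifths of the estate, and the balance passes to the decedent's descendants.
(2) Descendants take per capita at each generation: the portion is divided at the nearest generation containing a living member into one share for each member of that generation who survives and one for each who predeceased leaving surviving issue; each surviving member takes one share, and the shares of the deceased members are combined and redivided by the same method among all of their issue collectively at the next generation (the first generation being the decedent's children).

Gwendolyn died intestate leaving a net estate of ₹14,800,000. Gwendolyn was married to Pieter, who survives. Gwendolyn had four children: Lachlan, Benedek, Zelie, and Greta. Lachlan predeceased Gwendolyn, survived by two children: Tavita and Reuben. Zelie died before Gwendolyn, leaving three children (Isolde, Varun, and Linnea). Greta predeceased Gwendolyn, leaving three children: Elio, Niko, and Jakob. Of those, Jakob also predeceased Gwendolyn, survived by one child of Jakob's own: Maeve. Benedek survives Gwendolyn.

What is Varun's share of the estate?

Varun receives ₹832,500.

Pieter takes two-fifths of ₹14,800,000 = ₹5,920,000. The remaining ₹8,880,000 passes to the descendants.
The descendants' portion (₹8,880,000) is divided at the children's generation into 4 shares of ₹2,220,000. Benedek takes ₹2,220,000. The 3 shares of the deceased (Lachlan, Zelie, and Greta) are combined into a pool of ₹6,660,000.
That pool (₹6,660,000) is divided at the grandchildren's generation into 8 shares of ₹832,500. Tavita, Reuben, Isolde, Varun, Linnea, Elio, and Niko each take ₹832,500. The remaining share for the deceased Jakob (₹832,500) is carried to the next generation.
That pool (₹832,500) passes entirely to Maeve, the sole taker at the great-grandchildren's generation.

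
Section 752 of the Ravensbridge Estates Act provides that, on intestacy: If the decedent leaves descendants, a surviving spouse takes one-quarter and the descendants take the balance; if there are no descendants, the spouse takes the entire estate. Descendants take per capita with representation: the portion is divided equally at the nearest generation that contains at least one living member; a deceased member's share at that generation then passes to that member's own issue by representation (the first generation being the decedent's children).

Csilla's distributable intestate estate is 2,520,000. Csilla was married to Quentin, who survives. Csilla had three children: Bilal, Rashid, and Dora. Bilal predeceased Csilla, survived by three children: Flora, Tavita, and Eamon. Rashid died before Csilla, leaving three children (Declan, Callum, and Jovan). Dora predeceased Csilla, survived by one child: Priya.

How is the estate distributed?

Quentin takes one-quarter of 2,520,000 = 630,000. The remaining 1,890,000 passes to the descendants.
No child survives, so the initial division is made at the grandchildren's generation.
The descendants' portion (1,890,000) is divided into 7 shares of 270,000: Flora, Tavita, Eamon, Declan, Callum, Jovan, and Priya each take 270,000.

Quentin: 630,000; Flora: 270,000; Tavita: 270,000; Eamon: 270,000; Declan: 270,000; Callum: 270,000; Jovan: 270,000; Priya: 270,000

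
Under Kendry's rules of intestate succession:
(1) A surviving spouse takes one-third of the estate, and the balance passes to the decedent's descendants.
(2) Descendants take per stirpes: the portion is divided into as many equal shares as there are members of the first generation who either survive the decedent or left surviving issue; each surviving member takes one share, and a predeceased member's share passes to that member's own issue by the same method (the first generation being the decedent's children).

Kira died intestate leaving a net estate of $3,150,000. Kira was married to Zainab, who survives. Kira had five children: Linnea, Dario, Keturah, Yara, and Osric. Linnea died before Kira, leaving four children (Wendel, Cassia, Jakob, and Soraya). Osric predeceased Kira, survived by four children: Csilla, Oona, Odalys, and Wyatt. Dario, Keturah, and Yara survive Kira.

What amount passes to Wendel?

Wendel receives $105,000.

Zainab takes one-third of $3,150,000 = $1,050,000. The remaining $2,100,000 passes to the descendants.
The descendants' portion ($2,100,000) is divided into 5 shares of $420,000: Dario, Keturah, and Yara each take $420,000; Linnea's $420,000 share passes to Linnea's issue; Osric's $420,000 share passes to Osric's issue.
Linnea's share ($420,000) is divided into 4 shares of $105,000: Wendel, Cassia, Jakob, and Soraya each take $105,000.
Osric's share ($420,000) is divided into 4 shares of $105,000: Csilla, Oona, Odalys, and Wyatt each take $105,000.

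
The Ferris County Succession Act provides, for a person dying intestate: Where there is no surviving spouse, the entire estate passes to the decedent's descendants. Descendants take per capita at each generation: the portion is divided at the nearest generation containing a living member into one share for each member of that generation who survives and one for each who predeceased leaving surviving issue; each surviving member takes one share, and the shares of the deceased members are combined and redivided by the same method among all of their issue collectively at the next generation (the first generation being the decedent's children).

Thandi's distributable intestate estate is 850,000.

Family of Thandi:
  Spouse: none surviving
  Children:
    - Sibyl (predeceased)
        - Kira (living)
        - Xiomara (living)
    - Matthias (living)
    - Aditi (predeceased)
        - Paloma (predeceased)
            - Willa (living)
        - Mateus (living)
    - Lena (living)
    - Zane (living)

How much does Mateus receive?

The entire 850,000 passes to the descendants.
That amount (850,000) is divided at the children's generation into 5 shares of 170,000. Matthias, Lena, and Zane each take 170,000. The 2 shares of the deceased (Sibyl and Aditi) are combined into a pool of 340,000.
That pool (340,000) is divided at the grandchildren's generation into 4 shares of 85,000. Kira, Xiomara, and Mateus each take 85,000. The remaining share for the deceased Paloma (85,000) is carried to the next generation.
That pool (85,000) passes entirely to Willa, the sole taker at the great-grandchildren's generation.

Mateus receives 85,000.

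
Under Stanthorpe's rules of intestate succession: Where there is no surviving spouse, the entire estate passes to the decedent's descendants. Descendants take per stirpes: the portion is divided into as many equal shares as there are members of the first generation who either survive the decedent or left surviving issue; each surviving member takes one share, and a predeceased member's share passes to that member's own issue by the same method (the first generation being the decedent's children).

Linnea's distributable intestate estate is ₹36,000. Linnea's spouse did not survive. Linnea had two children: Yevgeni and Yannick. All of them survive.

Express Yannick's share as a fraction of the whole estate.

The entire ₹36,000 passes to the descendants.
That amount (₹36,000) is divided into 2 shares of ₹18,000: Yevgeni and Yannick each take ₹18,000.

Yannick receives 1/2 of the estate.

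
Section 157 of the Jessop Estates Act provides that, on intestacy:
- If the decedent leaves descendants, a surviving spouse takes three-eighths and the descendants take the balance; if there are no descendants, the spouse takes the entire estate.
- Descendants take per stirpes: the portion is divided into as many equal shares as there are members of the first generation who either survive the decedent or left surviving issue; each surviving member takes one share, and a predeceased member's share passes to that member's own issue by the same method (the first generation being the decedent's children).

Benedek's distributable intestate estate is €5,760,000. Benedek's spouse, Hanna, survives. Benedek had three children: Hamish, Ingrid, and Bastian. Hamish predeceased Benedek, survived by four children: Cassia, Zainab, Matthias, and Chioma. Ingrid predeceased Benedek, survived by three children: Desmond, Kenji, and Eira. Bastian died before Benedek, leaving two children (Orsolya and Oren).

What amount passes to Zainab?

Hanna takes three-eighths of €5,760,000 = €2,160,000. The remaining €3,600,000 passes to the descendants.
The descendants' portion (€3,600,000) is divided into 3 shares of €1,200,000: Hamish's €1,200,000 share passes to Hamish's issue; Ingrid's €1,200,000 share passes to Ingrid's issue; Bastian's €1,200,000 share passes to Bastian's issue.
Hamish's share (€1,200,000) is divided into 4 shares of €300,000: Cassia, Zainab, Matthias, and Chioma each take €300,000.
Ingrid's share (€1,200,000) is divided into 3 shares of €400,000: Desmond, Kenji, and Eira each take €400,000.
Bastian's share (€1,200,000) is divided into 2 shares of €600,000: Orsolya and Oren each take €600,000.

Zainab receives €300,000.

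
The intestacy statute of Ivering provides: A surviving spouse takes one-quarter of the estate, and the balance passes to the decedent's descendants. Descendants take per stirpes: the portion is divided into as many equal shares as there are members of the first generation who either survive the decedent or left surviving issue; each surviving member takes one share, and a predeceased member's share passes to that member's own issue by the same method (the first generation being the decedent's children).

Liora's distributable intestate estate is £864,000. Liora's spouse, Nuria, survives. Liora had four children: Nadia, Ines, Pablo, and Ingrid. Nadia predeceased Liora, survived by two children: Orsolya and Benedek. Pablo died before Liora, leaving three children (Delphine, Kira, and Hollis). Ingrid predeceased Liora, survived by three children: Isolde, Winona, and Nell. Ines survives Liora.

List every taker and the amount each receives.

Nuria takes one-quarter of £864,000 = £216,000. The remaining £648,000 passes to the descendants.
The descendants' portion (£648,000) is divided into 4 shares of £162,000: Ines takes £162,000; Nadia's £162,000 share passes to Nadia's issue; Pablo's £162,000 share passes to Pablo's issue; Ingrid's £162,000 share passes to Ingrid's issue.
Nadia's share (£162,000) is divided into 2 shares of £81,000: Orsolya and Benedek each take £81,000.
Pablo's share (£162,000) is divided into 3 shares of £54,000: Delphine, Kira, and Hollis each take £54,000.
Ingrid's share (£162,000) is divided into 3 shares of £54,000: Isolde, Winona, and Nell each take £54,000.

Nuria: £216,000; Orsolya: £81,000; Benedek: £81,000; Ines: £162,000; Delphine: £54,000; Kira: £54,000; Hollis: £54,000; Isolde: £54,000; Winona: £54,000; Nell: £54,000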